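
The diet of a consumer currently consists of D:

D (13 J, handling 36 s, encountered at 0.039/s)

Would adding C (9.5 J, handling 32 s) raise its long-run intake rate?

On D alone, R = ΣλE/(1+Σλh) = 0.507/2.404 = 0.2109 J/s.
Profitability of C: 9.5/32 = 0.2969 J/s.
Since 0.2969 > R, including C increases the long-run rate.

Yes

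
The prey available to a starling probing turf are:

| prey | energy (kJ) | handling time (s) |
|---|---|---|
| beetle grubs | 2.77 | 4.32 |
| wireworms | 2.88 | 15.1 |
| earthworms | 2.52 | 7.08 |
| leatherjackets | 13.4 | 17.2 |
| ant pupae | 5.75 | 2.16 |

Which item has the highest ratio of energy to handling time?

ant pupae

In descending order of E/h:
ant pupae: 5.75/2.16 = 2.66 kJ/s
leatherjackets: 13.4/17.2 = 0.779 kJ/s
beetle grubs: 2.77/4.32 = 0.641 kJ/s
earthworms: 2.52/7.08 = 0.356 kJ/s
wireworms: 2.88/15.1 = 0.191 kJ/s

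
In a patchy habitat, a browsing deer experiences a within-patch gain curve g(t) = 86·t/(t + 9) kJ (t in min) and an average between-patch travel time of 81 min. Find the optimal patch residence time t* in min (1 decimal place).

Optimal t* satisfies g'(t*) = g(t*)/(T + t*).
g'(t) = 86·9/(t + 9)². Setting 86·9/(t+9)² = 86t/[(t+9)(81+t)] gives 9(81+t) = t(t+9), so t² = 9×81 = 729.
t* = √729 = 27 min.

27.0 min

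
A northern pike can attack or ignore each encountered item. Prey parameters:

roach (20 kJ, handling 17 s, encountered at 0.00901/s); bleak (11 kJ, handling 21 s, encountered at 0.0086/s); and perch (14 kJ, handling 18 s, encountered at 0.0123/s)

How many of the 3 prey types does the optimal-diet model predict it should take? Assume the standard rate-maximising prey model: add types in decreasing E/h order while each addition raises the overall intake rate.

3

E/h in descending order: roach 1.18, perch 0.778, bleak 0.524 kJ/s. The optimal diet is the largest prefix of this list for which every included type satisfies E_i/h_i > R on the types above it.
Rate on top 1: 0.1563. perch: 0.778 > 0.1563 → include.
Rate on top 2: 0.2564. bleak: 0.524 > 0.2564 → include.
Optimal diet: roach, perch, bleak — 3 of 3 types.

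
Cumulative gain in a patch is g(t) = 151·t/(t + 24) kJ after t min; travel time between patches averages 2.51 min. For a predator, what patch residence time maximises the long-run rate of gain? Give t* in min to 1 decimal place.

7.8 min

Optimal t* satisfies g'(t*) = g(t*)/(T + t*).
g'(t) = 151·24/(t + 24)². Setting 151·24/(t+24)² = 151t/[(t+24)(2.51+t)] gives 24(2.51+t) = t(t+24), so t² = 24×2.51 = 60.24.
t* = √60.24 = 7.761 min.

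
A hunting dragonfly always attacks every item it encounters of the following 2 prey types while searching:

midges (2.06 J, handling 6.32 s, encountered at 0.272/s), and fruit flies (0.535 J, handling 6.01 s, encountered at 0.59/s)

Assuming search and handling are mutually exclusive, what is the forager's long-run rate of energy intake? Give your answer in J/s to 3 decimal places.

R = (0.272×2.06 + 0.59×0.535) / (1 + 0.272×6.32 + 0.59×6.01) = 0.876/6.265 = 0.1398 J/s.

0.140 J/s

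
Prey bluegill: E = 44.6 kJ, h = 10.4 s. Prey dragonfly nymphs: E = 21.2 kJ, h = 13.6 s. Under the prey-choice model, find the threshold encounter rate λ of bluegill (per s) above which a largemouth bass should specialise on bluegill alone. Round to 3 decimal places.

At the threshold, the rate on bluegill alone equals the profitability of dragonfly nymphs: λ·44.6/(1 + λ·10.4) = 21.2/13.6 = 1.559.
Rearranging, λ(44.6 − 1.559×10.4) = 1.559, so λ = 1.559/28.39 = 0.05491 per s.

0.055 per s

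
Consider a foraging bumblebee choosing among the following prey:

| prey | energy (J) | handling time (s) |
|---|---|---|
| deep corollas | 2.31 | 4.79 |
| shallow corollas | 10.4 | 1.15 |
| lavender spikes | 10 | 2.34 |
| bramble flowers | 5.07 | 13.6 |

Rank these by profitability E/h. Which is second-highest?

lavender spikes

Profitability E/h (J/s): deep corollas = 2.31/4.79 = 0.482, shallow corollas = 10.4/1.15 = 9.04, lavender spikes = 10/2.34 = 4.27, bramble flowers = 5.07/13.6 = 0.373.
Ranked: shallow corollas > lavender spikes > deep corollas > bramble flowers.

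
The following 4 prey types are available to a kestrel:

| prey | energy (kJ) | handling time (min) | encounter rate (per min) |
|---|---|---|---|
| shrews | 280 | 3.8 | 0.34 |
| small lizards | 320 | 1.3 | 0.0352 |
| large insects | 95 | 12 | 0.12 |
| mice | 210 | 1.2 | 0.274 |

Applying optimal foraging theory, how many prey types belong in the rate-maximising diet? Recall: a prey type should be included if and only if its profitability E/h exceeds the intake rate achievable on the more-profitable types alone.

E/h in descending order: small lizards 246, mice 175, shrews 73.7, large insects 7.92 kJ/min. The optimal diet is the largest prefix of this list for which every included type satisfies E_i/h_i > R on the types above it.
Rate on top 1: 10.77. mice: 175 > 10.77 → include.
Rate on top 2: 50.06. shrews: 73.7 > 50.06 → include.
Rate on top 3: 61.5. large insects: 7.92 < 61.5 → exclude; stop.
Optimal diet: small lizards, mice, shrews — 3 of 4 types.

3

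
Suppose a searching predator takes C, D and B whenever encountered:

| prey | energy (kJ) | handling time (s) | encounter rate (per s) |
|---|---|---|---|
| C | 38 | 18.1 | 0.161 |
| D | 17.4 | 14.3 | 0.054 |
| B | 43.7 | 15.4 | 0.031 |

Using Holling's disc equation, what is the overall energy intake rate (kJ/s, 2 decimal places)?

R = (0.161×38 + 0.054×17.4 + 0.031×43.7) / (1 + 0.161×18.1 + 0.054×14.3 + 0.031×15.4) = 8.412/5.164 = 1.629 kJ/s.

1.63 kJ/s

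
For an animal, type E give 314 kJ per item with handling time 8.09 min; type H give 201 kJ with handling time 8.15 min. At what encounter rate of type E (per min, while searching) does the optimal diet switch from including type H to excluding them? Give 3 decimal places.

Drop type H once their profitability E₂/h₂ falls below the rate achievable on type E alone: E₂/h₂ = λE₁/(1 + λh₁).
Solve for λ: λE₁h₂ = E₂(1 + λh₁) → λ(E₁h₂ − E₂h₁) = E₂ → λ = E₂/(E₁h₂ − E₂h₁).
λ = 201/(314×8.15 − 201×8.09) = 201/933 = 0.2154 per min.

0.215 per min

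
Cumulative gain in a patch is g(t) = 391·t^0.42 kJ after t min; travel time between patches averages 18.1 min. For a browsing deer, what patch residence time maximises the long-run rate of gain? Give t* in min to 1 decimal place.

13.1 min

By the marginal value theorem, leave when the instantaneous gain rate g'(t) equals the habitat-wide average g(t)/(T + t).
g'(t) = 0.42·391·t^-0.58. Setting 0.42·391·t^-0.58 = 391·t^0.42/(18.1+t) gives 0.42(18.1+t) = t, so 0.58·t = 0.42×18.1.
t* = 0.42×18.1/0.58 = 13.11 min.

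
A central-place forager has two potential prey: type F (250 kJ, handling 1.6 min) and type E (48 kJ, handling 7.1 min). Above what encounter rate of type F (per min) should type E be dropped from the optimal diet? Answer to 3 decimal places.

The zero-one rule: include type E iff E₂/h₂ > λE₁/(1+λh₁). Equality gives the switch point.
λE₁h₂ = E₂ + λE₂h₁ ⇒ λ = E₂/(E₁h₂ − E₂h₁) = 48/(1775 − 76.8) = 0.02827 per min.

0.028 per min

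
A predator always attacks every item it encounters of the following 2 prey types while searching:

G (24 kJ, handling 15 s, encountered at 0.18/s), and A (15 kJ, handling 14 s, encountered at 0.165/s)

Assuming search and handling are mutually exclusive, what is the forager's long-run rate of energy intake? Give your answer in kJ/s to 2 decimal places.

1.13 kJ/s

R = Σλ_iE_i / (1 + Σλ_ih_i)
Numerator: 0.18×24 + 0.165×15 = 6.795
Denominator: 1 + 0.18×15 + 0.165×14 = 6.01
R = 6.795/6.01 = 1.131 kJ/s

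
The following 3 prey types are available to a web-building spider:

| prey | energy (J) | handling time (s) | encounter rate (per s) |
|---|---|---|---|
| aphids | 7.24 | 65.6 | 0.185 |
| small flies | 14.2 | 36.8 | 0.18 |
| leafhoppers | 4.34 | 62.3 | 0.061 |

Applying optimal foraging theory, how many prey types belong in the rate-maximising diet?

Rank by E/h (J/s): small flies 0.386, aphids 0.11, leafhoppers 0.0697. Include each in turn until the next type's E/h falls below the running intake rate.
Rate on top 1: 0.3353. aphids: 0.11 < 0.3353 → exclude; stop.
Optimal diet: small flies — 1 of 3 types.

1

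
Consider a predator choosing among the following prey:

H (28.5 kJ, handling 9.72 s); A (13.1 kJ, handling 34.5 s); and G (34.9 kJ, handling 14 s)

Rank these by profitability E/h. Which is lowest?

In descending order of E/h:
H: 28.5/9.72 = 2.93 kJ/s
G: 34.9/14 = 2.49 kJ/s
A: 13.1/34.5 = 0.38 kJ/s

A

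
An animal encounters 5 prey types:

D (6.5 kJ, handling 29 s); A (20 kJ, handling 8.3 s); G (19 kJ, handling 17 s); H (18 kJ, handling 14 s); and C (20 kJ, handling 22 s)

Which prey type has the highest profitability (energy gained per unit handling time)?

A

Profitability E/h (kJ/s): D = 6.5/29 = 0.224, A = 20/8.3 = 2.41, G = 19/17 = 1.12, H = 18/14 = 1.29, C = 20/22 = 0.909.
Ranked: A > H > G > C > D.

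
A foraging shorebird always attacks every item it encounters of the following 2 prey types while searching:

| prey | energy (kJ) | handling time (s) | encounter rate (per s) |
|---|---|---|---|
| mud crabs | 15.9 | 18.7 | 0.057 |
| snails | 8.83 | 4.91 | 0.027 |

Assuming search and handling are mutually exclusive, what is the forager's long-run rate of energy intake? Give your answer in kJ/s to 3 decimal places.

R = (0.057×15.9 + 0.027×8.83) / (1 + 0.057×18.7 + 0.027×4.91) = 1.145/2.198 = 0.5207 kJ/s.

0.521 kJ/s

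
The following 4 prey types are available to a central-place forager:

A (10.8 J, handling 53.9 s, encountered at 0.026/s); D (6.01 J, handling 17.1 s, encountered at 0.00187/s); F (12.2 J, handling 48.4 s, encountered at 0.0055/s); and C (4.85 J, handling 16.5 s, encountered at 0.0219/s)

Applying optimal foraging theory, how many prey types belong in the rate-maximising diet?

Rank by E/h (J/s): D 0.351, C 0.294, F 0.252, A 0.2. Include each in turn until the next type's E/h falls below the running intake rate.
Rate on top 1: 0.01089. C: 0.294 > 0.01089 → include.
Rate on top 2: 0.0843. F: 0.252 > 0.0843 → include.
Rate on top 3: 0.1112. A: 0.2 > 0.1112 → include.
Optimal diet: D, C, F, A — 4 of 4 types.

4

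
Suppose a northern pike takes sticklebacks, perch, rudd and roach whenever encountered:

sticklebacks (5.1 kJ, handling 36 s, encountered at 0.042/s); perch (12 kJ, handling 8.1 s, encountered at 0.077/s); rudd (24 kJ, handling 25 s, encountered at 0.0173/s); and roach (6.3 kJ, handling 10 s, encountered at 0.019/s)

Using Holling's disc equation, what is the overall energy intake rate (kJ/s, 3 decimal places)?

0.445 kJ/s

R = (0.042×5.1 + 0.077×12 + 0.0173×24 + 0.019×6.3) / (1 + 0.042×36 + 0.077×8.1 + 0.0173×25 + 0.019×10) = 1.673/3.758 = 0.4452 kJ/s.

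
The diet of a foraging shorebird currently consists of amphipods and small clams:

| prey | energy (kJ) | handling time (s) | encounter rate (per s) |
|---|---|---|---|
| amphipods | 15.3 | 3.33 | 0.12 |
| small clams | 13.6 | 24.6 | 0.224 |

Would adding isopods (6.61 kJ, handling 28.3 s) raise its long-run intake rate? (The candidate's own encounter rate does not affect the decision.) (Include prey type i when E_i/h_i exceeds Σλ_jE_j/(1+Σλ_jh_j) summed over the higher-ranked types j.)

No

On amphipods and small clams alone, R = ΣλE/(1+Σλh) = 4.882/6.91 = 0.7066 kJ/s.
isopods: E/h = 6.61/28.3 = 0.2336 kJ/s.
Since 0.2336 < R, time spent handling isopods is better spent searching.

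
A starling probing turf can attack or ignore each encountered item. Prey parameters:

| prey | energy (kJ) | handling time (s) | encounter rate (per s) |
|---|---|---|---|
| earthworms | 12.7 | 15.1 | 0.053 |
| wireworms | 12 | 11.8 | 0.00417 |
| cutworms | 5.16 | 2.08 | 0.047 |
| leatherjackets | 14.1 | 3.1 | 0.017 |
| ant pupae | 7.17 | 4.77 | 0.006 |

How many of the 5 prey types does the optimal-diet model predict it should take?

5

E/h in descending order: leatherjackets 4.55, cutworms 2.48, ant pupae 1.5, wireworms 1.02, earthworms 0.841 kJ/s. The optimal diet is the largest prefix of this list for which every included type satisfies E_i/h_i > R on the types above it.
Rate on top 1: 0.2277. cutworms: 2.48 > 0.2277 → include.
Rate on top 2: 0.4192. ant pupae: 1.5 > 0.4192 → include.
Rate on top 3: 0.4455. wireworms: 1.02 > 0.4455 → include.
Rate on top 4: 0.4684. earthworms: 0.841 > 0.4684 → include.
Optimal diet: leatherjackets, cutworms, ant pupae, wireworms, earthworms — 5 of 5 types.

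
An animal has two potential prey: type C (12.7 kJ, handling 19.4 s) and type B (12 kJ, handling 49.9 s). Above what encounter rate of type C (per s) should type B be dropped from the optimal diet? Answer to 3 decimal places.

0.030 per s

Drop type B once their profitability E₂/h₂ falls below the rate achievable on type C alone: E₂/h₂ = λE₁/(1 + λh₁).
Solve for λ: λE₁h₂ = E₂(1 + λh₁) → λ(E₁h₂ − E₂h₁) = E₂ → λ = E₂/(E₁h₂ − E₂h₁).
λ = 12/(12.7×49.9 − 12×19.4) = 12/400.9 = 0.02993 per s.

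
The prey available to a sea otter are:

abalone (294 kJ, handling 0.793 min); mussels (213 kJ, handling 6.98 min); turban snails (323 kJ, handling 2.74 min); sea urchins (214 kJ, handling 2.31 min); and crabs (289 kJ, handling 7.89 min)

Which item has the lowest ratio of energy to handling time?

Profitability E/h (kJ/min): abalone = 294/0.793 = 371, mussels = 213/6.98 = 30.5, turban snails = 323/2.74 = 118, sea urchins = 214/2.31 = 92.6, crabs = 289/7.89 = 36.6.
Ranked: abalone > turban snails > sea urchins > crabs > mussels.

mussels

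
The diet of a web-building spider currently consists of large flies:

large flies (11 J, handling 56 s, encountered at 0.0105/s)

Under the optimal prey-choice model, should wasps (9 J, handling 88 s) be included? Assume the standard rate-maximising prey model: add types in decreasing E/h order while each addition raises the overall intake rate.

On large flies alone, R = ΣλE/(1+Σλh) = 0.1155/1.588 = 0.07273 J/s.
wasps: E/h = 9/88 = 0.1023 J/s.
0.1023 > 0.07273, so adding wasps raises the average — include it.

Yes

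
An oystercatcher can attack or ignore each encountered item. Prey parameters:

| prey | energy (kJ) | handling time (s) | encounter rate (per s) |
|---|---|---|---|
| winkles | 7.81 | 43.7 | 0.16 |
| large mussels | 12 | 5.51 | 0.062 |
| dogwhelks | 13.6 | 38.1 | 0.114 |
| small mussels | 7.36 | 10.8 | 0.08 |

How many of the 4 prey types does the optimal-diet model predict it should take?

Profitabilities (E/h, kJ/s): large mussels 2.18, small mussels 0.681, dogwhelks 0.357, winkles 0.179. Add prey in this order while the next type's profitability exceeds the intake rate on those already taken.
Rate on top 1: 0.5546. small mussels: 0.681 > 0.5546 → include.
Rate on top 2: 0.6043. dogwhelks: 0.357 < 0.6043 → exclude; stop.
Optimal diet: large mussels, small mussels — 2 of 4 types.

2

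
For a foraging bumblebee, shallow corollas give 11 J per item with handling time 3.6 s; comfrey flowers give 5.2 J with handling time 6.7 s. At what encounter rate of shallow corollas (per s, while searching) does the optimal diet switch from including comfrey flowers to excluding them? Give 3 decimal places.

0.095 per s

At the threshold, the rate on shallow corollas alone equals the profitability of comfrey flowers: λ·11/(1 + λ·3.6) = 5.2/6.7 = 0.7761.
Rearranging, λ(11 − 0.7761×3.6) = 0.7761, so λ = 0.7761/8.206 = 0.09458 per s.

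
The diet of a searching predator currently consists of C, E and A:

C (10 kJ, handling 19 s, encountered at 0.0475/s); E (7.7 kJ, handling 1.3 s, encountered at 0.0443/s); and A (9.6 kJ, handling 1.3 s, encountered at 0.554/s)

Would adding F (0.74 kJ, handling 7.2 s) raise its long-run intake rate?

No

On C, E and A alone, R = ΣλE/(1+Σλh) = 6.135/2.68 = 2.289 kJ/s.
F: E/h = 0.74/7.2 = 0.1028 kJ/s.
0.1028 < 2.289, so adding F would lower the average — exclude it.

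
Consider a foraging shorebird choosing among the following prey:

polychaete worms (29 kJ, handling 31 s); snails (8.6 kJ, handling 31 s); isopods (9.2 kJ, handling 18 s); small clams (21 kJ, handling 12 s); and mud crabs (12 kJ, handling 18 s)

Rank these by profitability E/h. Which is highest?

Profitability E/h (kJ/s): polychaete worms = 29/31 = 0.935, snails = 8.6/31 = 0.277, isopods = 9.2/18 = 0.511, small clams = 21/12 = 1.75, mud crabs = 12/18 = 0.667.
Ranked: small clams > polychaete worms > mud crabs > isopods > snails.

small clams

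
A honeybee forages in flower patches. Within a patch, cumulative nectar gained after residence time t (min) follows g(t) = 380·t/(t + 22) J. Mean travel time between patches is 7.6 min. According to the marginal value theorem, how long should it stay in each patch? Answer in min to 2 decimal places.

Maximise g(t)/(T+t): set derivative to zero → g'(t)(T+t) = g(t).
g'(t) = 380·22/(t + 22)². Setting 380·22/(t+22)² = 380t/[(t+22)(7.6+t)] gives 22(7.6+t) = t(t+22), so t² = 22×7.6 = 167.2.
t* = √167.2 = 12.93 min.

12.93 min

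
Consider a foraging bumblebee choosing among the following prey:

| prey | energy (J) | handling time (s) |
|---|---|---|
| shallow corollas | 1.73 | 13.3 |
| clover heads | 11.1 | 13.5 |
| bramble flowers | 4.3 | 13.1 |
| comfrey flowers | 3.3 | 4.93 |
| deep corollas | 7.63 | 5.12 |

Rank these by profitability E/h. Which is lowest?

In descending order of E/h:
deep corollas: 7.63/5.12 = 1.49 J/s
clover heads: 11.1/13.5 = 0.822 J/s
comfrey flowers: 3.3/4.93 = 0.669 J/s
bramble flowers: 4.3/13.1 = 0.328 J/s
shallow corollas: 1.73/13.3 = 0.13 J/s

shallow corollas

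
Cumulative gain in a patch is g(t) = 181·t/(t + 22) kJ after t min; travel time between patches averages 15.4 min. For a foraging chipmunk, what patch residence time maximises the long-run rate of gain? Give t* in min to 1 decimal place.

Optimal t* satisfies g'(t*) = g(t*)/(T + t*).
g'(t) = 181·22/(t + 22)². Setting 181·22/(t+22)² = 181t/[(t+22)(15.4+t)] gives 22(15.4+t) = t(t+22), so t² = 22×15.4 = 338.8.
t* = √338.8 = 18.41 min.

18.4 min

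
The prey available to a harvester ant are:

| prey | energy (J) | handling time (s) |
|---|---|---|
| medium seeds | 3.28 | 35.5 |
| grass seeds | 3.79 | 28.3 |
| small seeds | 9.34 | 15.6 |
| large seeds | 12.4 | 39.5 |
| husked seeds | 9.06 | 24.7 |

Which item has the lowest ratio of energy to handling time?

medium seeds

Profitability E/h (J/s): medium seeds = 3.28/35.5 = 0.0924, grass seeds = 3.79/28.3 = 0.134, small seeds = 9.34/15.6 = 0.599, large seeds = 12.4/39.5 = 0.314, husked seeds = 9.06/24.7 = 0.367.
Ranked: small seeds > husked seeds > large seeds > grass seeds > medium seeds.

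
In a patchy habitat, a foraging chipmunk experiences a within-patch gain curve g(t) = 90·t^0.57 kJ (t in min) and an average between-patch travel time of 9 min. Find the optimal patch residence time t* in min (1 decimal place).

By the marginal value theorem, leave when the instantaneous gain rate g'(t) equals the habitat-wide average g(t)/(T + t).
g'(t) = 0.57·90·t^-0.43. Setting 0.57·90·t^-0.43 = 90·t^0.57/(9+t) gives 0.57(9+t) = t, so 0.43·t = 0.57×9.
t* = 0.57×9/0.43 = 11.93 min.

11.9 min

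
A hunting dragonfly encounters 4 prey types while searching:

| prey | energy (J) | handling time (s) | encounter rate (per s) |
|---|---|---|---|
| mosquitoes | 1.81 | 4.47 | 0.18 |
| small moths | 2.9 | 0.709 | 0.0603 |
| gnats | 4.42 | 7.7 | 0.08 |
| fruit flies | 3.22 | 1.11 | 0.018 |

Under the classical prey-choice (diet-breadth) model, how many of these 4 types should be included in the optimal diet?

Rank by E/h (J/s): small moths 4.09, fruit flies 2.9, gnats 0.574, mosquitoes 0.405. Include each in turn until the next type's E/h falls below the running intake rate.
Rate on top 1: 0.1677. fruit flies: 2.9 > 0.1677 → include.
Rate on top 2: 0.2191. gnats: 0.574 > 0.2191 → include.
Rate on top 3: 0.3493. mosquitoes: 0.405 > 0.3493 → include.
Optimal diet: small moths, fruit flies, gnats, mosquitoes — 4 of 4 types.

4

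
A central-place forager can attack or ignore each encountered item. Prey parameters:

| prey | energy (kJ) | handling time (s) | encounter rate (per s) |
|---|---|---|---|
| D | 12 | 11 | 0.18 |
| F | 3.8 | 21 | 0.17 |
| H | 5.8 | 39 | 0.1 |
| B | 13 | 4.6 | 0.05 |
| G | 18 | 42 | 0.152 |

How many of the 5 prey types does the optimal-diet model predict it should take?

2

Rank by E/h (kJ/s): B 2.83, D 1.09, G 0.429, F 0.181, H 0.149. Include each in turn until the next type's E/h falls below the running intake rate.
Rate on top 1: 0.5285. D: 1.09 > 0.5285 → include.
Rate on top 2: 0.8754. G: 0.429 < 0.8754 → exclude; stop.
Optimal diet: B, D — 2 of 5 types.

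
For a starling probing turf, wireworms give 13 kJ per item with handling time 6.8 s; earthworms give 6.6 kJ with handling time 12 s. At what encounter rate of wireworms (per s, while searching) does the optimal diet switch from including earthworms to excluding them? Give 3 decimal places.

At the threshold, the rate on wireworms alone equals the profitability of earthworms: λ·13/(1 + λ·6.8) = 6.6/12 = 0.55.
Rearranging, λ(13 − 0.55×6.8) = 0.55, so λ = 0.55/9.26 = 0.0594 per s.

0.059 per s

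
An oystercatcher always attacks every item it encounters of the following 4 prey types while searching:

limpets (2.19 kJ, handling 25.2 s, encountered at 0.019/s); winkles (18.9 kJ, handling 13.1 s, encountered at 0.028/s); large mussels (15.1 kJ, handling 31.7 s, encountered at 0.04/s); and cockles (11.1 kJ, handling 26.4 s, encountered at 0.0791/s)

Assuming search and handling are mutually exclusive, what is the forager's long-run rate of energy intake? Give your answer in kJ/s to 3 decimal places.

R = (0.019×2.19 + 0.028×18.9 + 0.04×15.1 + 0.0791×11.1) / (1 + 0.019×25.2 + 0.028×13.1 + 0.04×31.7 + 0.0791×26.4) = 2.053/5.202 = 0.3946 kJ/s.

0.395 kJ/s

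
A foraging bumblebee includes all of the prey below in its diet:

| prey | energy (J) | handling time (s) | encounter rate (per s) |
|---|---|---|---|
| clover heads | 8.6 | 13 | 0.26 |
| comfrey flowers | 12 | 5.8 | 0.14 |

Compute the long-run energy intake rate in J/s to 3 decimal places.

R = Σλ_iE_i / (1 + Σλ_ih_i)
Numerator: 0.26×8.6 + 0.14×12 = 3.916
Denominator: 1 + 0.26×13 + 0.14×5.8 = 5.192
R = 3.916/5.192 = 0.7542 J/s

0.754 J/s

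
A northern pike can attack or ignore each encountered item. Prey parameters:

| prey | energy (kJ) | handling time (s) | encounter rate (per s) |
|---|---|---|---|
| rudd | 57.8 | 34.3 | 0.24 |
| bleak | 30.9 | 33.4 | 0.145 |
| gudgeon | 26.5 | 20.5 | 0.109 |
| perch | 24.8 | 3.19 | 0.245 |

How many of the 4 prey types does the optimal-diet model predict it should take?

1

E/h in descending order: perch 7.77, rudd 1.69, gudgeon 1.29, bleak 0.925 kJ/s. The optimal diet is the largest prefix of this list for which every included type satisfies E_i/h_i > R on the types above it.
Rate on top 1: 3.411. rudd: 1.69 < 3.411 → exclude; stop.
Optimal diet: perch — 1 of 4 types.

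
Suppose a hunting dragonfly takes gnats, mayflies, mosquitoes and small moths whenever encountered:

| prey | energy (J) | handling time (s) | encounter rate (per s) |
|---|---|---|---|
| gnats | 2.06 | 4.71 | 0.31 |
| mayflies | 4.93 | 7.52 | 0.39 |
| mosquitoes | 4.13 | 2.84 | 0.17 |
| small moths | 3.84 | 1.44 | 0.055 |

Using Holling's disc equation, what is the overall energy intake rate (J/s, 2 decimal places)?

R = (0.31×2.06 + 0.39×4.93 + 0.17×4.13 + 0.055×3.84) / (1 + 0.31×4.71 + 0.39×7.52 + 0.17×2.84 + 0.055×1.44) = 3.475/5.955 = 0.5835 J/s.

0.58 J/s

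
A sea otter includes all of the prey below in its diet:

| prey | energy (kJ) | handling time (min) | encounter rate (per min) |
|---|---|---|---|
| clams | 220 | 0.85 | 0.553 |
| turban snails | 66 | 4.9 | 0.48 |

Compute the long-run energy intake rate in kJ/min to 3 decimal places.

40.120 kJ/min

Energy encountered per unit search time: 0.553×220 + 0.48×66 = 153.3 kJ/min.
Handling time per unit search time: 0.553×0.85 + 0.48×4.9 = 2.822.
Rate = 153.3/(1 + 2.822) = 40.12 kJ/min.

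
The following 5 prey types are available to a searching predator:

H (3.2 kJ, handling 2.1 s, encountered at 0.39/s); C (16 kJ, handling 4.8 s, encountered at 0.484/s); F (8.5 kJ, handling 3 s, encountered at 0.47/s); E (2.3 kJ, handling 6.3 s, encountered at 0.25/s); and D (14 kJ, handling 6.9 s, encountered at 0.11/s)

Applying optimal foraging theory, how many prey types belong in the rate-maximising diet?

2

Profitabilities (E/h, kJ/s): C 3.33, F 2.83, D 2.03, H 1.52, E 0.365. Add prey in this order while the next type's profitability exceeds the intake rate on those already taken.
Rate on top 1: 2.33. F: 2.83 > 2.33 → include.
Rate on top 2: 2.48. D: 2.03 < 2.48 → exclude; stop.
Optimal diet: C, F — 2 of 5 types.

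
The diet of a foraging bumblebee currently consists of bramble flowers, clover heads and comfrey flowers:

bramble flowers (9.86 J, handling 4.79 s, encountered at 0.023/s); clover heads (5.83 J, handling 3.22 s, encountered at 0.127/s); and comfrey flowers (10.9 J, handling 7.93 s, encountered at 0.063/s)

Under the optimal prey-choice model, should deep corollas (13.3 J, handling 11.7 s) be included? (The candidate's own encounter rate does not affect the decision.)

Current rate: (0.023×9.86 + 0.127×5.83 + 0.063×10.9)/(1 + 0.023×4.79 + 0.127×3.22 + 0.063×7.93) = 0.8193 J/s.
deep corollas: E/h = 13.3/11.7 = 1.137 J/s.
1.137 > 0.8193, so adding deep corollas raises the average — include it.

Yes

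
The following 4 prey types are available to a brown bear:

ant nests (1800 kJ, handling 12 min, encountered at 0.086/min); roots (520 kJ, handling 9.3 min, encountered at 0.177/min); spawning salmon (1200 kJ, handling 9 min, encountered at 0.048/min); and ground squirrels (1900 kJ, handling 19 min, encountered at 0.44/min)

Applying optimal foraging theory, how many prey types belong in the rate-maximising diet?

E/h in descending order: ant nests 150, spawning salmon 133, ground squirrels 100, roots 55.9 kJ/min. The optimal diet is the largest prefix of this list for which every included type satisfies E_i/h_i > R on the types above it.
Rate on top 1: 76.18. spawning salmon: 133 > 76.18 → include.
Rate on top 2: 86.2. ground squirrels: 100 > 86.2 → include.
Rate on top 3: 96.86. roots: 55.9 < 96.86 → exclude; stop.
Optimal diet: ant nests, spawning salmon, ground squirrels — 3 of 4 types.

3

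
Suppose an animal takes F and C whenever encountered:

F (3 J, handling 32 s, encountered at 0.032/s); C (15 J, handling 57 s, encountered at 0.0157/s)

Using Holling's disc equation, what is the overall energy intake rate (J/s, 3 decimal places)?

R = Σλ_iE_i / (1 + Σλ_ih_i)
Numerator: 0.032×3 + 0.0157×15 = 0.3315
Denominator: 1 + 0.032×32 + 0.0157×57 = 2.919
R = 0.3315/2.919 = 0.1136 J/s

0.114 J/s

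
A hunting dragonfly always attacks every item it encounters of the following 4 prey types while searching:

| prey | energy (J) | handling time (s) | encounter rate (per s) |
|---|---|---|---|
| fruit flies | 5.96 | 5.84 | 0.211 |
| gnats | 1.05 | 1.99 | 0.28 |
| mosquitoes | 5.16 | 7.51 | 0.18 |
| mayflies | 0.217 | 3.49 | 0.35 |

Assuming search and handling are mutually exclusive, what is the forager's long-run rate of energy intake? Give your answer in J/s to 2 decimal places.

R = Σλ_iE_i / (1 + Σλ_ih_i)
Numerator: 0.211×5.96 + 0.28×1.05 + 0.18×5.16 + 0.35×0.217 = 2.556
Denominator: 1 + 0.211×5.84 + 0.28×1.99 + 0.18×7.51 + 0.35×3.49 = 5.363
R = 2.556/5.363 = 0.4767 J/s

0.48 J/s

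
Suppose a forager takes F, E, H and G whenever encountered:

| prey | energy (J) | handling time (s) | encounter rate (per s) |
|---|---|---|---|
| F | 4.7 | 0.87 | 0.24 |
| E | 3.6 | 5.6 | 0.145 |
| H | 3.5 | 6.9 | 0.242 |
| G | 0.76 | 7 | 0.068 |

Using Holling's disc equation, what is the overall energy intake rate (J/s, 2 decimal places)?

R = (0.24×4.7 + 0.145×3.6 + 0.242×3.5 + 0.068×0.76) / (1 + 0.24×0.87 + 0.145×5.6 + 0.242×6.9 + 0.068×7) = 2.549/4.167 = 0.6117 J/s.

0.61 J/s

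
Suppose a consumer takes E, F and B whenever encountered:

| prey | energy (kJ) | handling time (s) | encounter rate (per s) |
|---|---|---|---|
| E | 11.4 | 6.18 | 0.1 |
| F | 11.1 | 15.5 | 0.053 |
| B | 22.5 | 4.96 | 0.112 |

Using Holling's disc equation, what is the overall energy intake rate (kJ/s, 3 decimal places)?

Energy encountered per unit search time: 0.1×11.4 + 0.053×11.1 + 0.112×22.5 = 4.248 kJ/s.
Handling time per unit search time: 0.1×6.18 + 0.053×15.5 + 0.112×4.96 = 1.995.
Rate = 4.248/(1 + 1.995) = 1.418 kJ/s.

1.418 kJ/s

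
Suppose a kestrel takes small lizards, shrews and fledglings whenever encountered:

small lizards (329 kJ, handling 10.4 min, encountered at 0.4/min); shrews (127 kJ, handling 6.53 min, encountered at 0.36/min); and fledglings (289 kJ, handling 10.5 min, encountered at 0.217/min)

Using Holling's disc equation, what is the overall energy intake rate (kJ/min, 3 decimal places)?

24.520 kJ/min

R = Σλ_iE_i / (1 + Σλ_ih_i)
Numerator: 0.4×329 + 0.36×127 + 0.217×289 = 240
Denominator: 1 + 0.4×10.4 + 0.36×6.53 + 0.217×10.5 = 9.789
R = 240/9.789 = 24.52 kJ/min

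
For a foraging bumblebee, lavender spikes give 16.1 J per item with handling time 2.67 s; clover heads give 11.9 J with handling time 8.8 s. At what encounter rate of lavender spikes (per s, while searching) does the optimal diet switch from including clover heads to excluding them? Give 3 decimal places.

Drop clover heads once their profitability E₂/h₂ falls below the rate achievable on lavender spikes alone: E₂/h₂ = λE₁/(1 + λh₁).
Solve for λ: λE₁h₂ = E₂(1 + λh₁) → λ(E₁h₂ − E₂h₁) = E₂ → λ = E₂/(E₁h₂ − E₂h₁).
λ = 11.9/(16.1×8.8 − 11.9×2.67) = 11.9/109.9 = 0.1083 per s.

0.108 per s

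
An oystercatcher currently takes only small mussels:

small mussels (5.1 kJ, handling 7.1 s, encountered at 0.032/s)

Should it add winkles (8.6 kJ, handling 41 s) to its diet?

Yes

On small mussels alone, R = ΣλE/(1+Σλh) = 0.1632/1.227 = 0.133 kJ/s.
Profitability of winkles: 8.6/41 = 0.2098 kJ/s.
Since 0.2098 > R, including winkles increases the long-run rate.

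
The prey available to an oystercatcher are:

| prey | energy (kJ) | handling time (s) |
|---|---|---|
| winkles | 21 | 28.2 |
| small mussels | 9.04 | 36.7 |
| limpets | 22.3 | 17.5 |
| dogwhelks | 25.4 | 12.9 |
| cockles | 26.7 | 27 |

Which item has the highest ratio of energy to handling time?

dogwhelks

In descending order of E/h:
dogwhelks: 25.4/12.9 = 1.97 kJ/s
limpets: 22.3/17.5 = 1.27 kJ/s
cockles: 26.7/27 = 0.989 kJ/s
winkles: 21/28.2 = 0.745 kJ/s
small mussels: 9.04/36.7 = 0.246 kJ/s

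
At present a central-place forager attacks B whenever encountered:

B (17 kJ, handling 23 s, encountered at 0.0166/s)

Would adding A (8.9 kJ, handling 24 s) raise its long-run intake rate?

On B alone, R = ΣλE/(1+Σλh) = 0.2822/1.382 = 0.2042 kJ/s.
Profitability of A: 8.9/24 = 0.3708 kJ/s.
Since 0.3708 > R, including A increases the long-run rate.

Yes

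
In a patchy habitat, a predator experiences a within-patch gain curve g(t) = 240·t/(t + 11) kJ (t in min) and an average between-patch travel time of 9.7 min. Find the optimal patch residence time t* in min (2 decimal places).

Optimal t* satisfies g'(t*) = g(t*)/(T + t*).
g'(t) = 240·11/(t + 11)². Setting 240·11/(t+11)² = 240t/[(t+11)(9.7+t)] gives 11(9.7+t) = t(t+11), so t² = 11×9.7 = 106.7.
t* = √106.7 = 10.33 min.

10.33 min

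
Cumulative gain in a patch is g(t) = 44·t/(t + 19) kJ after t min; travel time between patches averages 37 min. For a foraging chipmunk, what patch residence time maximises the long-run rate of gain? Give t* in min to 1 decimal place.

26.5 min

By the marginal value theorem, leave when the instantaneous gain rate g'(t) equals the habitat-wide average g(t)/(T + t).
g'(t) = 44·19/(t + 19)². Setting 44·19/(t+19)² = 44t/[(t+19)(37+t)] gives 19(37+t) = t(t+19), so t² = 19×37 = 703.
t* = √703 = 26.51 min.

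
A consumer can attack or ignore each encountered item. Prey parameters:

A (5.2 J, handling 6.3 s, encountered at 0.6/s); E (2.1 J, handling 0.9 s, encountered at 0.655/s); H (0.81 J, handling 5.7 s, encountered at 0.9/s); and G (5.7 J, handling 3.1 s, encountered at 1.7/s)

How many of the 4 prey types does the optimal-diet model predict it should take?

Profitabilities (E/h, J/s): E 2.33, G 1.84, A 0.825, H 0.142. Add prey in this order while the next type's profitability exceeds the intake rate on those already taken.
Rate on top 1: 0.8654. G: 1.84 > 0.8654 → include.
Rate on top 2: 1.613. A: 0.825 < 1.613 → exclude; stop.
Optimal diet: E, G — 2 of 4 types.

2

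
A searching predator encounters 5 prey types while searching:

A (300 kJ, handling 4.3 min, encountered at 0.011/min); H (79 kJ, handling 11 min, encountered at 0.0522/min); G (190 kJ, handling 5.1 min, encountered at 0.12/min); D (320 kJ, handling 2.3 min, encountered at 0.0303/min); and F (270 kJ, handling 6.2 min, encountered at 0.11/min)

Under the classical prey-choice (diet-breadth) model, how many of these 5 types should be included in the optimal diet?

4

Rank by E/h (kJ/min): D 139, A 69.8, F 43.5, G 37.3, H 7.18. Include each in turn until the next type's E/h falls below the running intake rate.
Rate on top 1: 9.064. A: 69.8 > 9.064 → include.
Rate on top 2: 11.63. F: 43.5 > 11.63 → include.
Rate on top 3: 23.73. G: 37.3 > 23.73 → include.
Rate on top 4: 27.17. H: 7.18 < 27.17 → exclude; stop.
Optimal diet: D, A, F, G — 4 of 5 types.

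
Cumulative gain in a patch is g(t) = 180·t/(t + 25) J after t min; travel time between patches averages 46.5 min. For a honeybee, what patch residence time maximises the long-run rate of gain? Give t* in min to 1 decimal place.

Optimal t* satisfies g'(t*) = g(t*)/(T + t*).
g'(t) = 180·25/(t + 25)². Setting 180·25/(t+25)² = 180t/[(t+25)(46.5+t)] gives 25(46.5+t) = t(t+25), so t² = 25×46.5 = 1162.
t* = √1162 = 34.1 min.

34.1 min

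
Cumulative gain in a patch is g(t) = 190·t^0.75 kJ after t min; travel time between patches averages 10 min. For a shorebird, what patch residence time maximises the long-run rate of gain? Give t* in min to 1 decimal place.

Maximise g(t)/(T+t): set derivative to zero → g'(t)(T+t) = g(t).
g'(t) = 0.75·190·t^-0.25. Setting 0.75·190·t^-0.25 = 190·t^0.75/(10+t) gives 0.75(10+t) = t, so 0.25·t = 0.75×10.
t* = 0.75×10/0.25 = 30 min.

30.0 min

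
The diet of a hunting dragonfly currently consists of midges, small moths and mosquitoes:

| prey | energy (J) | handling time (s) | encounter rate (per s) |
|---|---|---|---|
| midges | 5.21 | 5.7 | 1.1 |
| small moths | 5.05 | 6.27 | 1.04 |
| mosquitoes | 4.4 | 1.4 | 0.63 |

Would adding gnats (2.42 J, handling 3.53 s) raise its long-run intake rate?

No

On midges, small moths and mosquitoes alone, R = ΣλE/(1+Σλh) = 13.76/14.67 = 0.9374 J/s.
gnats: E/h = 2.42/3.53 = 0.6856 J/s.
0.6856 < 0.9374, so adding gnats would lower the average — exclude it.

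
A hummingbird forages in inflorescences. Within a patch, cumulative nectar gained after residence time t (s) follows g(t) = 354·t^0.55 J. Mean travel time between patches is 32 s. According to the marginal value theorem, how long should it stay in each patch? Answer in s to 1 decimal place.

39.1 s

Optimal t* satisfies g'(t*) = g(t*)/(T + t*).
g'(t) = 0.55·354·t^-0.45. Setting 0.55·354·t^-0.45 = 354·t^0.55/(32+t) gives 0.55(32+t) = t, so 0.45·t = 0.55×32.
t* = 0.55×32/0.45 = 39.11 s.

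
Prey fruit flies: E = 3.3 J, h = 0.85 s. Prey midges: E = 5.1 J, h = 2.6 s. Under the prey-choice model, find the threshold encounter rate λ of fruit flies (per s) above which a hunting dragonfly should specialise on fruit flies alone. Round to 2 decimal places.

1.20 per s

At the threshold, the rate on fruit flies alone equals the profitability of midges: λ·3.3/(1 + λ·0.85) = 5.1/2.6 = 1.962.
Rearranging, λ(3.3 − 1.962×0.85) = 1.962, so λ = 1.962/1.633 = 1.201 per s.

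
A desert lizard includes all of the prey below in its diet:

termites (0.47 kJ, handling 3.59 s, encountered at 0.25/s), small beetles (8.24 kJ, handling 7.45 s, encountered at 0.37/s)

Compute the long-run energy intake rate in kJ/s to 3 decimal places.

0.680 kJ/s

Energy encountered per unit search time: 0.25×0.47 + 0.37×8.24 = 3.166 kJ/s.
Handling time per unit search time: 0.25×3.59 + 0.37×7.45 = 3.654.
Rate = 3.166/(1 + 3.654) = 0.6803 kJ/s.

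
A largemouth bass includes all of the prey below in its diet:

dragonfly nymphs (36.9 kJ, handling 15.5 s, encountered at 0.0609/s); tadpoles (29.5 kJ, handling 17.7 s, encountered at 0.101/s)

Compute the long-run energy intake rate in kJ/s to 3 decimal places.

R = Σλ_iE_i / (1 + Σλ_ih_i)
Numerator: 0.0609×36.9 + 0.101×29.5 = 5.227
Denominator: 1 + 0.0609×15.5 + 0.101×17.7 = 3.732
R = 5.227/3.732 = 1.401 kJ/s

1.401 kJ/s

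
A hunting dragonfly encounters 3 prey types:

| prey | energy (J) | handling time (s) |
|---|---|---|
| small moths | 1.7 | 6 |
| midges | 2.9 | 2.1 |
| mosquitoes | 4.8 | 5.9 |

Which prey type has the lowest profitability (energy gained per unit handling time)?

Profitability E/h (J/s): small moths = 1.7/6 = 0.283, midges = 2.9/2.1 = 1.38, mosquitoes = 4.8/5.9 = 0.814.
Ranked: midges > mosquitoes > small moths.

small moths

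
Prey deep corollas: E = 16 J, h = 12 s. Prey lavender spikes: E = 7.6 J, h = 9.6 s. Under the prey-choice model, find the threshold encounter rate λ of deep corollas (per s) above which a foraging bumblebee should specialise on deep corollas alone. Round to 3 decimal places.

0.122 per s

The zero-one rule: include lavender spikes iff E₂/h₂ > λE₁/(1+λh₁). Equality gives the switch point.
λE₁h₂ = E₂ + λE₂h₁ ⇒ λ = E₂/(E₁h₂ − E₂h₁) = 7.6/(153.6 − 91.2) = 0.1218 per s.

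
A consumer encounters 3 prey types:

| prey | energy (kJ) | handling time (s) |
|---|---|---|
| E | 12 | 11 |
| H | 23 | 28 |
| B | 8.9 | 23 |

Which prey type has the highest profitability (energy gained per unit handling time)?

E

In descending order of E/h:
E: 12/11 = 1.09 kJ/s
H: 23/28 = 0.821 kJ/s
B: 8.9/23 = 0.387 kJ/s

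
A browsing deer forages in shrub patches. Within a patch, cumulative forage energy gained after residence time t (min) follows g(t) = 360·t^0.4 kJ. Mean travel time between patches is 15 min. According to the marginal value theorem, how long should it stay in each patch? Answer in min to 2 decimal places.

10.00 min

Optimal t* satisfies g'(t*) = g(t*)/(T + t*).
g'(t) = 0.4·360·t^-0.6. Setting 0.4·360·t^-0.6 = 360·t^0.4/(15+t) gives 0.4(15+t) = t, so 0.60·t = 0.4×15.
t* = 0.4×15/0.60 = 10 min.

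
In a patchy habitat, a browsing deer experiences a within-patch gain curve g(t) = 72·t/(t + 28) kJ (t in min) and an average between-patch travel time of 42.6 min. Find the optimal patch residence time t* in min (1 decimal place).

By the marginal value theorem, leave when the instantaneous gain rate g'(t) equals the habitat-wide average g(t)/(T + t).
g'(t) = 72·28/(t + 28)². Setting 72·28/(t+28)² = 72t/[(t+28)(42.6+t)] gives 28(42.6+t) = t(t+28), so t² = 28×42.6 = 1193.
t* = √1193 = 34.54 min.

34.5 min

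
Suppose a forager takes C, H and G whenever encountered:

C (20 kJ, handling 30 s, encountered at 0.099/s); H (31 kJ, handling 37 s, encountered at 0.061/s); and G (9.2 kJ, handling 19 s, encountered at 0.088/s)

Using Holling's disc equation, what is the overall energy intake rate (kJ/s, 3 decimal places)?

0.593 kJ/s

Energy encountered per unit search time: 0.099×20 + 0.061×31 + 0.088×9.2 = 4.681 kJ/s.
Handling time per unit search time: 0.099×30 + 0.061×37 + 0.088×19 = 6.899.
Rate = 4.681/(1 + 6.899) = 0.5926 kJ/s.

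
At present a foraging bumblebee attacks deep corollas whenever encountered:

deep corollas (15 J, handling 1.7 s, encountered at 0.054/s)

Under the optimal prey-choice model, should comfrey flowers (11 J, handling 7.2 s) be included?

On deep corollas alone, R = ΣλE/(1+Σλh) = 0.81/1.092 = 0.7419 J/s.
comfrey flowers: E/h = 11/7.2 = 1.528 J/s.
1.528 > 0.7419, so adding comfrey flowers raises the average — include it.

Yes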